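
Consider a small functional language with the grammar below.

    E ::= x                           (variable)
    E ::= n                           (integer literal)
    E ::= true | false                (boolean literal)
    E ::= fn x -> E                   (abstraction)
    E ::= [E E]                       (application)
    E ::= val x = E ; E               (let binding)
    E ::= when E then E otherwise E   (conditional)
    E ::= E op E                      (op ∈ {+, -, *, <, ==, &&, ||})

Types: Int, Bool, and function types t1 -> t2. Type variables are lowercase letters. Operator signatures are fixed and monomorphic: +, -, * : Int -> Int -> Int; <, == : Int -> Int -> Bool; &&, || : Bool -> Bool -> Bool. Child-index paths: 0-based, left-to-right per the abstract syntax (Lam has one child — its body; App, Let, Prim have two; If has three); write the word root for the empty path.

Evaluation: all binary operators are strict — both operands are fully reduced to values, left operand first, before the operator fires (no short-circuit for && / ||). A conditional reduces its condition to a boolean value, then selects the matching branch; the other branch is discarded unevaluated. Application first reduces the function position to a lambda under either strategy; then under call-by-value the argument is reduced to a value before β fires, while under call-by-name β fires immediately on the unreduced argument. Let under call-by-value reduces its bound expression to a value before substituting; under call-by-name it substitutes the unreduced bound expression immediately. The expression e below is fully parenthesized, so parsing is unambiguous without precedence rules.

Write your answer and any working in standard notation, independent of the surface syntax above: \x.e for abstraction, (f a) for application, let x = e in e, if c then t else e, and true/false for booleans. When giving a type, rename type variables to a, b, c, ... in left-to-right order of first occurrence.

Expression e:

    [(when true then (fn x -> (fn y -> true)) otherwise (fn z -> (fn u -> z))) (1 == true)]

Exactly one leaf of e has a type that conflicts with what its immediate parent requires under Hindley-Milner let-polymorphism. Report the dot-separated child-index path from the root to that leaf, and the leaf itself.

Derivation:
  unify Bool ~ Bool
\y._ : b -> Bool
\x._ : a -> b -> Bool
z : c
\u._ : d -> c
\z._ : c -> d -> c
  unify a -> b -> Bool ~ c -> d -> c
  unify a ~ c
  unify b -> Bool ~ d -> c
  unify b ~ d
  unify Bool ~ c
  unify Int ~ Int
  unify Bool ~ Int
  FAIL: mismatch Bool ~ Int

Answer: 1.1 : true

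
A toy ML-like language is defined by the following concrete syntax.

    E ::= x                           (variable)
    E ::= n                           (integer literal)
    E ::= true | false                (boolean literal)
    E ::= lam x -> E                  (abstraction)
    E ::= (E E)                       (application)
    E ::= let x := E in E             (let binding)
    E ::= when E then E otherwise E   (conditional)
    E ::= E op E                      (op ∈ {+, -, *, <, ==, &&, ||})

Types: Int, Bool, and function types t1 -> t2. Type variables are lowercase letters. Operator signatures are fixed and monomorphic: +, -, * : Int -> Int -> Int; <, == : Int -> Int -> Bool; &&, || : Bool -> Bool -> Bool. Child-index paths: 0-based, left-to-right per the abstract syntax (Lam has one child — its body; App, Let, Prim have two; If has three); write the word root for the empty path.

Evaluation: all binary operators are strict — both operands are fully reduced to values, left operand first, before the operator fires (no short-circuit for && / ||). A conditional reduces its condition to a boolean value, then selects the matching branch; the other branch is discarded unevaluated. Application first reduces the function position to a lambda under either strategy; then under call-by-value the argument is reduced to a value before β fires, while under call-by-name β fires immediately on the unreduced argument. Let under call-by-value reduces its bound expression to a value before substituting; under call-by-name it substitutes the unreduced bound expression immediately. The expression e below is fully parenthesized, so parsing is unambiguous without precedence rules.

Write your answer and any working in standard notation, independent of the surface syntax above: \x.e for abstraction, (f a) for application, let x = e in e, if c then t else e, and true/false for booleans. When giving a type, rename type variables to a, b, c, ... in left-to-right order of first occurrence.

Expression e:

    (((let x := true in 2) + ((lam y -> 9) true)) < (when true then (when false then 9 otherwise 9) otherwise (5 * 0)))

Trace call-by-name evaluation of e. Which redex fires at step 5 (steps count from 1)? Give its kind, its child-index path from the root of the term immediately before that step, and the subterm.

Derivation:
step 0: (((let x = true in 2) + ((\y.9) true)) < (if true then (if false then 9 else 9) else (5 * 0)))
step 1: [let@0.0] ((2 + ((\y.9) true)) < (if true then (if false then 9 else 9) else (5 * 0)))
step 2: [beta@0.1] ((2 + 9) < (if true then (if false then 9 else 9) else (5 * 0)))
step 3: [delta@0] (11 < (if true then (if false then 9 else 9) else (5 * 0)))
step 4: [if@1] (11 < (if false then 9 else 9))
step 5: [if@1] (11 < 9)

Answer: if at 1 : (if false then 9 else 9)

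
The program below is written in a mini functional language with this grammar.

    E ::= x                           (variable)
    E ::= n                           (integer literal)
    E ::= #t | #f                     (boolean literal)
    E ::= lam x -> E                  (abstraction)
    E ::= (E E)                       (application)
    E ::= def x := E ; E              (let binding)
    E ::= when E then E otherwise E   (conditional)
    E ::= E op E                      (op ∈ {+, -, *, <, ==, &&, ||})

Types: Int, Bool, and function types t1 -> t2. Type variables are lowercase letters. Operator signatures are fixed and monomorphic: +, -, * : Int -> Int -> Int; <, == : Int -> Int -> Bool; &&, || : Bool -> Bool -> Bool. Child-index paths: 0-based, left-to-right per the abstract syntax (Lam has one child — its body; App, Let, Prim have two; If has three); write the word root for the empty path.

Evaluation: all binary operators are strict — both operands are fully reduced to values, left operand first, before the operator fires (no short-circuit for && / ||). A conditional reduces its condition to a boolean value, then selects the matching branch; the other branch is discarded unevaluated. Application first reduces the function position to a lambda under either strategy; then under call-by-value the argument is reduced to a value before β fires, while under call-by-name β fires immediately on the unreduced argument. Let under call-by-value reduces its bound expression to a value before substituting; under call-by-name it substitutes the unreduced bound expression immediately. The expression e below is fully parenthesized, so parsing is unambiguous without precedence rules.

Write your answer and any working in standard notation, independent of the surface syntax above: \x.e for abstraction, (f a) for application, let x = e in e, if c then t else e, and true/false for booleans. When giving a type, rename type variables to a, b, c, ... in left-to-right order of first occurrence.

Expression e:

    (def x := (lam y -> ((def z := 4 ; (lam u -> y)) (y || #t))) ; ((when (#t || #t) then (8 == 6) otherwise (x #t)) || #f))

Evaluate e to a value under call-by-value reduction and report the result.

Answer: false

Trace:
step 0: (let x = (\y.((let z = 4 in (\u.y)) (y || true))) in ((if (true || true) then (8 == 6) else (x true)) || false))
step 1: [let@root] ((if (true || true) then (8 == 6) else ((\y.((let z = 4 in (\u.y)) (y || true))) true)) || false)
step 2: [delta@0.0] ((if true then (8 == 6) else ((\y.((let z = 4 in (\u.y)) (y || true))) true)) || false)
step 3: [if@0] ((8 == 6) || false)
step 4: [delta@0] (false || false)
step 5: [delta@root] false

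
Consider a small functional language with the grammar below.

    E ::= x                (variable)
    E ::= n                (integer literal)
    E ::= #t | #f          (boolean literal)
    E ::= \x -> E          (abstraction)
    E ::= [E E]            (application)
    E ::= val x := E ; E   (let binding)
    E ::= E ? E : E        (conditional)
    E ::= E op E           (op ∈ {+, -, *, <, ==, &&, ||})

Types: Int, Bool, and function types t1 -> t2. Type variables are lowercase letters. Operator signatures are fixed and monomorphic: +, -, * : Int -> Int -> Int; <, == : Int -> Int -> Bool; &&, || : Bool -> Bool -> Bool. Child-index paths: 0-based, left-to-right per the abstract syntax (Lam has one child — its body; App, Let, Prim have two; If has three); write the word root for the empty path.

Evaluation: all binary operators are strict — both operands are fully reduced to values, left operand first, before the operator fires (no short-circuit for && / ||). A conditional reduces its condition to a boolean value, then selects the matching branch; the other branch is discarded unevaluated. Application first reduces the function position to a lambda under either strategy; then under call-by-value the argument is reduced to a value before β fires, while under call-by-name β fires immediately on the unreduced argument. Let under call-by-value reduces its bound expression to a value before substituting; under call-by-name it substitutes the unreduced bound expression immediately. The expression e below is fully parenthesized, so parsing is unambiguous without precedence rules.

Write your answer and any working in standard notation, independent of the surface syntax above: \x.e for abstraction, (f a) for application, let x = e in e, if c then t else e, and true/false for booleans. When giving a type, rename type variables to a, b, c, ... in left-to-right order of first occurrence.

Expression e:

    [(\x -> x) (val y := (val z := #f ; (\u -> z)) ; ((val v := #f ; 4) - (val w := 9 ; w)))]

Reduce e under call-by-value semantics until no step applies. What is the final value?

Derivation:
step 0: ((\x.x) (let y = (let z = false in (\u.z)) in ((let v = false in 4) - (let w = 9 in w))))
step 1: [let@1.0] ((\x.x) (let y = (\u.false) in ((let v = false in 4) - (let w = 9 in w))))
step 2: [let@1] ((\x.x) ((let v = false in 4) - (let w = 9 in w)))
step 3: [let@1.0] ((\x.x) (4 - (let w = 9 in w)))
step 4: [let@1.1] ((\x.x) (4 - 9))
step 5: [delta@1] ((\x.x) -5)
step 6: [beta@root] -5

Answer: -5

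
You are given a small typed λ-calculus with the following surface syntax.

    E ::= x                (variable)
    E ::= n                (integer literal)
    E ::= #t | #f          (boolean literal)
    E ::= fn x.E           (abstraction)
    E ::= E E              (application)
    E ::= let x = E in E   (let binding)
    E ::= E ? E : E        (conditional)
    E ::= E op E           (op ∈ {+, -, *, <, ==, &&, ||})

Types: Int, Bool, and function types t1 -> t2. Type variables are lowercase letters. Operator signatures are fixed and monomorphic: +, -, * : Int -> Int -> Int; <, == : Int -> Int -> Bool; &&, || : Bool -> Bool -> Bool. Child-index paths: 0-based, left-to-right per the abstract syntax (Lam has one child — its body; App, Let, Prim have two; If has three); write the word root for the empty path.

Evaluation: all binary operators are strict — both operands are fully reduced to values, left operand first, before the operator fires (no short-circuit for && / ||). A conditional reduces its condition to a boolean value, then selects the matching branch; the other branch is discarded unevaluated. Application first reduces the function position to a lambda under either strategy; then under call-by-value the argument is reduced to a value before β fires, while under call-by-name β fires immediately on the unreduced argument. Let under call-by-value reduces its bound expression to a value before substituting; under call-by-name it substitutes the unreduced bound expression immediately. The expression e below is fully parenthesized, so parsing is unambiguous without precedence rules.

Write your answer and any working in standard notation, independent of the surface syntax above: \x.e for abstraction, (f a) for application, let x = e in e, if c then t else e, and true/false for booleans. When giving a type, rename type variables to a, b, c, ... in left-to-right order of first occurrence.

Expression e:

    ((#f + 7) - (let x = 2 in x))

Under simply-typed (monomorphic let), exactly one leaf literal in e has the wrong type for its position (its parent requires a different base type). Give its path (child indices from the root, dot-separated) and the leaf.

Answer: 0.0 : false

Derivation:
  unify Bool ~ Int
  FAIL: mismatch Bool ~ Int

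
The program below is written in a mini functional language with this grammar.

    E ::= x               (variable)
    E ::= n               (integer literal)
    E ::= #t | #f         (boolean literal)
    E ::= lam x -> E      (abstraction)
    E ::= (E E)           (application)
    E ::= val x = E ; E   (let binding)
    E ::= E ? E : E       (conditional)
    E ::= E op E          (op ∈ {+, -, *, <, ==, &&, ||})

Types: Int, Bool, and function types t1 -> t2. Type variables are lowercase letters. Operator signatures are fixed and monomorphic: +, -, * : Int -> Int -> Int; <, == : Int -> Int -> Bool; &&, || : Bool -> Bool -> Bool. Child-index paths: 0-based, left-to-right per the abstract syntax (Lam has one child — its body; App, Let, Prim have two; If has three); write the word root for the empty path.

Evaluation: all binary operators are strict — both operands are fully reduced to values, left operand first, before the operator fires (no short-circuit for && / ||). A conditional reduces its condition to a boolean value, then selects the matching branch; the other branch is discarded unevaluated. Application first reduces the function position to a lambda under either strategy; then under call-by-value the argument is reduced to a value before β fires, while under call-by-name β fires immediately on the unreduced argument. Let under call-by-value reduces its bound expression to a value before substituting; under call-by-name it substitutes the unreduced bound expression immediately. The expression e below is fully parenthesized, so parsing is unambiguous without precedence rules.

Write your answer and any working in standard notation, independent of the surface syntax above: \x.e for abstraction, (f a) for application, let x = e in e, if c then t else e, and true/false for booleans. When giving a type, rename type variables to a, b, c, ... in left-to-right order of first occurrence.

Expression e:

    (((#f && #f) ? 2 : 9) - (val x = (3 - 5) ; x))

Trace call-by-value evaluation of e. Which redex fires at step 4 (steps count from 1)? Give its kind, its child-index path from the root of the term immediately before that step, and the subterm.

Trace:
step 0: ((if (false && false) then 2 else 9) - (let x = (3 - 5) in x))
step 1: [delta@0.0] ((if false then 2 else 9) - (let x = (3 - 5) in x))
step 2: [if@0] (9 - (let x = (3 - 5) in x))
step 3: [delta@1.0] (9 - (let x = -2 in x))
step 4: [let@1] (9 - -2)

Answer: let at 1 : (let x = -2 in x)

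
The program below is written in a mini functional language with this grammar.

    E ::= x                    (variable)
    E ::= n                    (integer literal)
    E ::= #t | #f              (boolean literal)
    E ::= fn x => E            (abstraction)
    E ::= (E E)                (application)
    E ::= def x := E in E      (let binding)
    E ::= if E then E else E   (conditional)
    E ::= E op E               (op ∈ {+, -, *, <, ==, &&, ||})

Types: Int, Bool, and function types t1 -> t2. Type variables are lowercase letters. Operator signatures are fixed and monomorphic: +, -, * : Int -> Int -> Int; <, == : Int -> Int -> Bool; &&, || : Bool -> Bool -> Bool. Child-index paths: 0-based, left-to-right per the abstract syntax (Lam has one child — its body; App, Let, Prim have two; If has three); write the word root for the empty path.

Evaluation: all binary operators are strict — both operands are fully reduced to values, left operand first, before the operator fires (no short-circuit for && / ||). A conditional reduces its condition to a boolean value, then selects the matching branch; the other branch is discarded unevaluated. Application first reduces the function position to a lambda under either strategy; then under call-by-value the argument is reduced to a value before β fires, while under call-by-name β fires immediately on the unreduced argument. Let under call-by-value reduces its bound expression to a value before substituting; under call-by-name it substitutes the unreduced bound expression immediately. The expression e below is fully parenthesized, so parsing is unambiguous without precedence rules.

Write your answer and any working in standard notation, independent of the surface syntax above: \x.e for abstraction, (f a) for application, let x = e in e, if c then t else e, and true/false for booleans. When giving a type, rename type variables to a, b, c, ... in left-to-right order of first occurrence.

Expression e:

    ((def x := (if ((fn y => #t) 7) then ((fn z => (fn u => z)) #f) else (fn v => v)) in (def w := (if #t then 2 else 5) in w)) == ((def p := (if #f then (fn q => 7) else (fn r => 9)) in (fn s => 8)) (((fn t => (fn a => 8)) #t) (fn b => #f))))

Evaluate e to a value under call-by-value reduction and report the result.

Working:
step 0: ((let x = (if ((\y.true) 7) then ((\z.(\u.z)) false) else (\v.v)) in (let w = (if true then 2 else 5) in w)) == ((let p = (if false then (\q.7) else (\r.9)) in (\s.8)) (((\t.(\a.8)) true) (\b.false))))
step 1: [beta@0.0.0] ((let x = (if true then ((\z.(\u.z)) false) else (\v.v)) in (let w = (if true then 2 else 5) in w)) == ((let p = (if false then (\q.7) else (\r.9)) in (\s.8)) (((\t.(\a.8)) true) (\b.false))))
step 2: [if@0.0] ((let x = ((\z.(\u.z)) false) in (let w = (if true then 2 else 5) in w)) == ((let p = (if false then (\q.7) else (\r.9)) in (\s.8)) (((\t.(\a.8)) true) (\b.false))))
step 3: [beta@0.0] ((let x = (\u.false) in (let w = (if true then 2 else 5) in w)) == ((let p = (if false then (\q.7) else (\r.9)) in (\s.8)) (((\t.(\a.8)) true) (\b.false))))
step 4: [let@0] ((let w = (if true then 2 else 5) in w) == ((let p = (if false then (\q.7) else (\r.9)) in (\s.8)) (((\t.(\a.8)) true) (\b.false))))
step 5: [if@0.0] ((let w = 2 in w) == ((let p = (if false then (\q.7) else (\r.9)) in (\s.8)) (((\t.(\a.8)) true) (\b.false))))
step 6: [let@0] (2 == ((let p = (if false then (\q.7) else (\r.9)) in (\s.8)) (((\t.(\a.8)) true) (\b.false))))
step 7: [if@1.0.0] (2 == ((let p = (\r.9) in (\s.8)) (((\t.(\a.8)) true) (\b.false))))
step 8: [let@1.0] (2 == ((\s.8) (((\t.(\a.8)) true) (\b.false))))
step 9: [beta@1.1.0] (2 == ((\s.8) ((\a.8) (\b.false))))
step 10: [beta@1.1] (2 == ((\s.8) 8))
step 11: [beta@1] (2 == 8)
step 12: [delta@root] false

Answer: false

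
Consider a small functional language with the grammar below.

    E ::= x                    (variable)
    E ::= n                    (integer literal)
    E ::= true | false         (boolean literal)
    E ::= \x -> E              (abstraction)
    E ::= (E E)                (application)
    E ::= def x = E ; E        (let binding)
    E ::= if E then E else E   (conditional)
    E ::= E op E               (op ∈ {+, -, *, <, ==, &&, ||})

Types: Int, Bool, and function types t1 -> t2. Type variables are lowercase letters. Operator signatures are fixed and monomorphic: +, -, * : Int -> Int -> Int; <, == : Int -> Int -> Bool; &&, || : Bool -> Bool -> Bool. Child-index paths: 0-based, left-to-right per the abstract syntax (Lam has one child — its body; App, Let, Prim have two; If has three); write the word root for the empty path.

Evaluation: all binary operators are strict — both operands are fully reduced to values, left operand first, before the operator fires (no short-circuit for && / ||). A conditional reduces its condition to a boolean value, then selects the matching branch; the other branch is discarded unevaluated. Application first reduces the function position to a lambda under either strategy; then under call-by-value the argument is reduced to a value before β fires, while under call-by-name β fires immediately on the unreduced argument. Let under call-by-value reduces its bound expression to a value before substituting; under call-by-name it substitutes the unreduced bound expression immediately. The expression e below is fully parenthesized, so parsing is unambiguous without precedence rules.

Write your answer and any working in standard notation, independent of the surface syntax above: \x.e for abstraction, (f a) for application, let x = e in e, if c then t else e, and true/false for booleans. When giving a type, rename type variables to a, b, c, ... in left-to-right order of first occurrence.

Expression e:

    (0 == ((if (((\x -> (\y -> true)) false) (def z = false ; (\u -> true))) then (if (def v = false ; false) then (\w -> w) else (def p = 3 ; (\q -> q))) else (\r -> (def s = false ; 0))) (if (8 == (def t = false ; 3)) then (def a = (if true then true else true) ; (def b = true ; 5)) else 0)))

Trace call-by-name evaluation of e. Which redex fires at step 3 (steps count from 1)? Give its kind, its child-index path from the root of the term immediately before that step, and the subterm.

Answer: if at 1.0 : (if true then (if (let v = false in false) then (\w.w) else (let p = 3 in (\q.q))) else (\r.(let s = false in 0)))

Working:
step 0: (0 == ((if (((\x.(\y.true)) false) (let z = false in (\u.true))) then (if (let v = false in false) then (\w.w) else (let p = 3 in (\q.q))) else (\r.(let s = false in 0))) (if (8 == (let t = false in 3)) then (let a = (if true then true else true) in (let b = true in 5)) else 0)))
step 1: [beta@1.0.0.0] (0 == ((if ((\y.true) (let z = false in (\u.true))) then (if (let v = false in false) then (\w.w) else (let p = 3 in (\q.q))) else (\r.(let s = false in 0))) (if (8 == (let t = false in 3)) then (let a = (if true then true else true) in (let b = true in 5)) else 0)))
step 2: [beta@1.0.0] (0 == ((if true then (if (let v = false in false) then (\w.w) else (let p = 3 in (\q.q))) else (\r.(let s = false in 0))) (if (8 == (let t = false in 3)) then (let a = (if true then true else true) in (let b = true in 5)) else 0)))
step 3: [if@1.0] (0 == ((if (let v = false in false) then (\w.w) else (let p = 3 in (\q.q))) (if (8 == (let t = false in 3)) then (let a = (if true then true else true) in (let b = true in 5)) else 0)))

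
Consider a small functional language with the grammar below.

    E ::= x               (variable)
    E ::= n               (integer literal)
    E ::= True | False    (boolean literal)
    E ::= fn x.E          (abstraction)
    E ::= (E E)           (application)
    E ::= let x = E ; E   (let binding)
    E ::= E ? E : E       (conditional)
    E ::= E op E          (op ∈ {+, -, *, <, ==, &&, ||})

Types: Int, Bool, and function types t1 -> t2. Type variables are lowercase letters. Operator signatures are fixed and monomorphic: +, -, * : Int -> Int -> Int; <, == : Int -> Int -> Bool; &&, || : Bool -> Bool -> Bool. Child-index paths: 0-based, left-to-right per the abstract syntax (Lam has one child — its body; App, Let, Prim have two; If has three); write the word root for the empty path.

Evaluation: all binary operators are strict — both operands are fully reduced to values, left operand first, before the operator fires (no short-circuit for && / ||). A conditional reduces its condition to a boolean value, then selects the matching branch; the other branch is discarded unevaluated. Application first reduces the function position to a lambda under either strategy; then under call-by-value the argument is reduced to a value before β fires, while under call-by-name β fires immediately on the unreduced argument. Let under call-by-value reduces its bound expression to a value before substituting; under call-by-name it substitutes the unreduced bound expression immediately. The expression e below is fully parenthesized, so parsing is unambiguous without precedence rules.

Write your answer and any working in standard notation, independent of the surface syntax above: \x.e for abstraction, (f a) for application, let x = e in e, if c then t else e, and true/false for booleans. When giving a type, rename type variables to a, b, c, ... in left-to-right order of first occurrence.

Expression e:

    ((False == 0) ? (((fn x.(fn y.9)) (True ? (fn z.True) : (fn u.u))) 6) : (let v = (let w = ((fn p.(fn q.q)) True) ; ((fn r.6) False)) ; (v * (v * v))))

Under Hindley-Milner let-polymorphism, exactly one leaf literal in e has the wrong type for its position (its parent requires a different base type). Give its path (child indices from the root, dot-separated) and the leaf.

Working:
  unify Bool ~ Int
  FAIL: mismatch Bool ~ Int

Answer: 0.0 : false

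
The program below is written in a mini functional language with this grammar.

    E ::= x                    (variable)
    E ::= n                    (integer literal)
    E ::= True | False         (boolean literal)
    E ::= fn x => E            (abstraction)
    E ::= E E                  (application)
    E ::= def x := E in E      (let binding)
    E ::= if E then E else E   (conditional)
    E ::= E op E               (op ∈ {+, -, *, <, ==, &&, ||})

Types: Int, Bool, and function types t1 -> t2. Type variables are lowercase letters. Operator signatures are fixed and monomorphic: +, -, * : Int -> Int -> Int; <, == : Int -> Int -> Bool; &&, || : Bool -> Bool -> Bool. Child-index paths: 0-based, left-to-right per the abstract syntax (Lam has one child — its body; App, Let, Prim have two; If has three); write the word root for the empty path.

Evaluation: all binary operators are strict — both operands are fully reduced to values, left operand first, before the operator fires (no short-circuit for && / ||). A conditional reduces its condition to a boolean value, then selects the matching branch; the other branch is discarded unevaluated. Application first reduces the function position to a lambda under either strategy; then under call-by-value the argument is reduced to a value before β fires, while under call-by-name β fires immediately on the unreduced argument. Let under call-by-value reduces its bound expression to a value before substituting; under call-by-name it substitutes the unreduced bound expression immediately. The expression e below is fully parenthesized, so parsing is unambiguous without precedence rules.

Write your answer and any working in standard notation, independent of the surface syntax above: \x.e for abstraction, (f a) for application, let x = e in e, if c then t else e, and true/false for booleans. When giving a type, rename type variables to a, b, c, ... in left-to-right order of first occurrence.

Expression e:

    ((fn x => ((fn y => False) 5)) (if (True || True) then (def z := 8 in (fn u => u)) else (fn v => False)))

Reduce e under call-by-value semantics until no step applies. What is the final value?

Answer: false

Derivation:
step 0: ((\x.((\y.false) 5)) (if (true || true) then (let z = 8 in (\u.u)) else (\v.false)))
step 1: [delta@1.0] ((\x.((\y.false) 5)) (if true then (let z = 8 in (\u.u)) else (\v.false)))
step 2: [if@1] ((\x.((\y.false) 5)) (let z = 8 in (\u.u)))
step 3: [let@1] ((\x.((\y.false) 5)) (\u.u))
step 4: [beta@root] ((\y.false) 5)
step 5: [beta@root] false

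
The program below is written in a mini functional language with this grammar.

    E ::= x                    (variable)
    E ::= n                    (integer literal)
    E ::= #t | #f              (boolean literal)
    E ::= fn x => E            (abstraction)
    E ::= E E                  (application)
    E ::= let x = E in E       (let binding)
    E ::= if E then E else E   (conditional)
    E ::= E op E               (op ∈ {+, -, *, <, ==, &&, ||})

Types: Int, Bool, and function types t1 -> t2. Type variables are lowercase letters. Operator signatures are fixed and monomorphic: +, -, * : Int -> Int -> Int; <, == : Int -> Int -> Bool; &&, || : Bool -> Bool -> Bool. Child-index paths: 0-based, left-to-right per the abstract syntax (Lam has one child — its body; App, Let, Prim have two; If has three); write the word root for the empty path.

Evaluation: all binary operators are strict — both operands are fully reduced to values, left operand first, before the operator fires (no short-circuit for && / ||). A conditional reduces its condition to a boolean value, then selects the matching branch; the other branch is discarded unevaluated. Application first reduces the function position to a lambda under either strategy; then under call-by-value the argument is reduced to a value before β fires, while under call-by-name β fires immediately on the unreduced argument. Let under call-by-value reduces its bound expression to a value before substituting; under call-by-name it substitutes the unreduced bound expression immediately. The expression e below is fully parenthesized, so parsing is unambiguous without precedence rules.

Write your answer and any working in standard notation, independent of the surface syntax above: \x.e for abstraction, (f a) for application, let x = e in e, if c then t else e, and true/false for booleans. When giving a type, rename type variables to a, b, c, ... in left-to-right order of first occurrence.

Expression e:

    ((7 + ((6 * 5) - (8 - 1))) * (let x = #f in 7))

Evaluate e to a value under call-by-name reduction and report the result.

Derivation:
step 0: ((7 + ((6 * 5) - (8 - 1))) * (let x = false in 7))
step 1: [delta@0.1.0] ((7 + (30 - (8 - 1))) * (let x = false in 7))
step 2: [delta@0.1.1] ((7 + (30 - 7)) * (let x = false in 7))
step 3: [delta@0.1] ((7 + 23) * (let x = false in 7))
step 4: [delta@0] (30 * (let x = false in 7))
step 5: [let@1] (30 * 7)
step 6: [delta@root] 210

Answer: 210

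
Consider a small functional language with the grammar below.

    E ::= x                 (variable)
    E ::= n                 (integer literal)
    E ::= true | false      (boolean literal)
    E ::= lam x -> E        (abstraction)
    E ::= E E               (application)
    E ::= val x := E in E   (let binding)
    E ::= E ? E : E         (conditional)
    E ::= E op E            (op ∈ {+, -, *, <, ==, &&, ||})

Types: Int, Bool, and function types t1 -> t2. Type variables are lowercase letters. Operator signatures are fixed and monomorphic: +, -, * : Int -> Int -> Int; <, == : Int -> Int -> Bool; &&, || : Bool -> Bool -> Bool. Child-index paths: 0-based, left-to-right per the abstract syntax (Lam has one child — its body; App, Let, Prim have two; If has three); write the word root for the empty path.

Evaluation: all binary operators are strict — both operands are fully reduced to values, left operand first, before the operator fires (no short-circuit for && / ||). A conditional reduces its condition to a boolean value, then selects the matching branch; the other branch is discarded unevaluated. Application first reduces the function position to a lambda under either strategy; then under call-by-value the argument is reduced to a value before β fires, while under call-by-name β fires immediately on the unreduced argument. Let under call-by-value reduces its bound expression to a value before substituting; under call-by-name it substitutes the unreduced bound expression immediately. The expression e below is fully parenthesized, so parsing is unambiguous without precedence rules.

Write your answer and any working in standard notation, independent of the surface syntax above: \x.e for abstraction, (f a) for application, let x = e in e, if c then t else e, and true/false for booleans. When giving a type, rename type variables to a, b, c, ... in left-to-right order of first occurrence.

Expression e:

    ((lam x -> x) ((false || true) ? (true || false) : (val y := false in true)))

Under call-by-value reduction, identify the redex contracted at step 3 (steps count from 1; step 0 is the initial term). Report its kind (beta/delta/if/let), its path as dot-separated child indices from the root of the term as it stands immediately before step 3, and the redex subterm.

Trace:
step 0: ((\x.x) (if (false || true) then (true || false) else (let y = false in true)))
step 1: [delta@1.0] ((\x.x) (if true then (true || false) else (let y = false in true)))
step 2: [if@1] ((\x.x) (true || false))
step 3: [delta@1] ((\x.x) true)

Answer: delta at 1 : (true || false)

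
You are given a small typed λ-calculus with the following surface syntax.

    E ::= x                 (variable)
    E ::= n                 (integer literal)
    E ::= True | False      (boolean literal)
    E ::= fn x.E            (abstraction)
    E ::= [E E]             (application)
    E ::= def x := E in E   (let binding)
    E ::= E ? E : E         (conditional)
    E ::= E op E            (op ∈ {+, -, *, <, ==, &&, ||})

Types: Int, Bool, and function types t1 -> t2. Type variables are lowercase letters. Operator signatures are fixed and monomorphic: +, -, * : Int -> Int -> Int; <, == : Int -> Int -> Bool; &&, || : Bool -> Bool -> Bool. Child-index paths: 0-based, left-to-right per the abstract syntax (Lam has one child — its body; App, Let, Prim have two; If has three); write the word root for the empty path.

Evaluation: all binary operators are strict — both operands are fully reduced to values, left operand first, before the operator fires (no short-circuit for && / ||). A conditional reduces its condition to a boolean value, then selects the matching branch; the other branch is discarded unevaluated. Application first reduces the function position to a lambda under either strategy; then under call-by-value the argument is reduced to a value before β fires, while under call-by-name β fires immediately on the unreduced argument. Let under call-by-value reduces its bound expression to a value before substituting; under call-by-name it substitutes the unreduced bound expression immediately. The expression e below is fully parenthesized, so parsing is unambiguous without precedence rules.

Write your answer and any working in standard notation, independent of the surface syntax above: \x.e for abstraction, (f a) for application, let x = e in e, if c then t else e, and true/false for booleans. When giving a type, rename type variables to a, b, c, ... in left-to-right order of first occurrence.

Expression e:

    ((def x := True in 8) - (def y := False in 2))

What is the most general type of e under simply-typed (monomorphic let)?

Answer: Int

Trace:
let x : Bool
  unify Int ~ Int
let y : Bool
  unify Int ~ Int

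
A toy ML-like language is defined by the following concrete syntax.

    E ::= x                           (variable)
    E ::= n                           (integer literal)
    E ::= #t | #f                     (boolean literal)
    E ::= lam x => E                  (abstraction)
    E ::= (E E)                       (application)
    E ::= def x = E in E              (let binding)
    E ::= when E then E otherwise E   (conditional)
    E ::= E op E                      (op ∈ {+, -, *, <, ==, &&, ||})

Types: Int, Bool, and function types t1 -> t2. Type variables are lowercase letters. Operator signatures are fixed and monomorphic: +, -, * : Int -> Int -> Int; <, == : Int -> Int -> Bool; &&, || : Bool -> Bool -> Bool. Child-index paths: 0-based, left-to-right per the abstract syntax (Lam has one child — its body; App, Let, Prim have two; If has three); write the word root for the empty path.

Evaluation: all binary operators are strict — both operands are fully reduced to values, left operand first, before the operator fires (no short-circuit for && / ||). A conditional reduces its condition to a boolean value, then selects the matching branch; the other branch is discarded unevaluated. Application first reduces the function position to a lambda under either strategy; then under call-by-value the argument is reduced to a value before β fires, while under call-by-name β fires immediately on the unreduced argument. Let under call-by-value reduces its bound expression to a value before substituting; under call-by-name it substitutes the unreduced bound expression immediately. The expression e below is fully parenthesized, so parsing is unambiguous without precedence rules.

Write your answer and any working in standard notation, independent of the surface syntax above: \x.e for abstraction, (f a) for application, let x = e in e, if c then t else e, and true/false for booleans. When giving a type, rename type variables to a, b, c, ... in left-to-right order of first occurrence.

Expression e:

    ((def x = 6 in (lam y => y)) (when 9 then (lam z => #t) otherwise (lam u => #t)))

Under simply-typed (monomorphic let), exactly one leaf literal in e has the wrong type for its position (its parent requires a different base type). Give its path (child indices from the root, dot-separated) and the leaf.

Answer: 1.0 : 9

Derivation:
let x : Int
y : a
\y._ : a -> a
  unify Int ~ Bool
  FAIL: mismatch Int ~ Bool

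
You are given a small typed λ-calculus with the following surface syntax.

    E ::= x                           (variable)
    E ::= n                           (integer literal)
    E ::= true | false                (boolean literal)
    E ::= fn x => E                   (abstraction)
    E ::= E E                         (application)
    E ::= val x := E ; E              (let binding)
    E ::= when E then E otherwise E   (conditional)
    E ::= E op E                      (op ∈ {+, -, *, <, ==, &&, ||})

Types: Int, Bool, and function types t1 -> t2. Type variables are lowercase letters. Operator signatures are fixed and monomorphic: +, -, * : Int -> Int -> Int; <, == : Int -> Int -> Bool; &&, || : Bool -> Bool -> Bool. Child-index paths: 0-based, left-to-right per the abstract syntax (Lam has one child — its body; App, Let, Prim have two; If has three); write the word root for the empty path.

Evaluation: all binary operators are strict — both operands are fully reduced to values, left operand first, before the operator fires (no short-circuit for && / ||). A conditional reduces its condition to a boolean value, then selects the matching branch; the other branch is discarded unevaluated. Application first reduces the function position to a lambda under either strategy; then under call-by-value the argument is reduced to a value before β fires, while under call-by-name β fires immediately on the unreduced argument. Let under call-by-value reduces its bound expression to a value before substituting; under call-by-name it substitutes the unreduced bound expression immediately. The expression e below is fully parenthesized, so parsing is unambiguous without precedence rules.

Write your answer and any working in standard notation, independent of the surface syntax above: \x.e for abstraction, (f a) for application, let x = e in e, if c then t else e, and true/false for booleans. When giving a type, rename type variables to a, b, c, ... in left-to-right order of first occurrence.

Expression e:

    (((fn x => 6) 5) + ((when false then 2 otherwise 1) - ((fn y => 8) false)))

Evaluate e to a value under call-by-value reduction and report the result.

Working:
step 0: (((\x.6) 5) + ((if false then 2 else 1) - ((\y.8) false)))
step 1: [beta@0] (6 + ((if false then 2 else 1) - ((\y.8) false)))
step 2: [if@1.0] (6 + (1 - ((\y.8) false)))
step 3: [beta@1.1] (6 + (1 - 8))
step 4: [delta@1] (6 + -7)
step 5: [delta@root] -1

Answer: -1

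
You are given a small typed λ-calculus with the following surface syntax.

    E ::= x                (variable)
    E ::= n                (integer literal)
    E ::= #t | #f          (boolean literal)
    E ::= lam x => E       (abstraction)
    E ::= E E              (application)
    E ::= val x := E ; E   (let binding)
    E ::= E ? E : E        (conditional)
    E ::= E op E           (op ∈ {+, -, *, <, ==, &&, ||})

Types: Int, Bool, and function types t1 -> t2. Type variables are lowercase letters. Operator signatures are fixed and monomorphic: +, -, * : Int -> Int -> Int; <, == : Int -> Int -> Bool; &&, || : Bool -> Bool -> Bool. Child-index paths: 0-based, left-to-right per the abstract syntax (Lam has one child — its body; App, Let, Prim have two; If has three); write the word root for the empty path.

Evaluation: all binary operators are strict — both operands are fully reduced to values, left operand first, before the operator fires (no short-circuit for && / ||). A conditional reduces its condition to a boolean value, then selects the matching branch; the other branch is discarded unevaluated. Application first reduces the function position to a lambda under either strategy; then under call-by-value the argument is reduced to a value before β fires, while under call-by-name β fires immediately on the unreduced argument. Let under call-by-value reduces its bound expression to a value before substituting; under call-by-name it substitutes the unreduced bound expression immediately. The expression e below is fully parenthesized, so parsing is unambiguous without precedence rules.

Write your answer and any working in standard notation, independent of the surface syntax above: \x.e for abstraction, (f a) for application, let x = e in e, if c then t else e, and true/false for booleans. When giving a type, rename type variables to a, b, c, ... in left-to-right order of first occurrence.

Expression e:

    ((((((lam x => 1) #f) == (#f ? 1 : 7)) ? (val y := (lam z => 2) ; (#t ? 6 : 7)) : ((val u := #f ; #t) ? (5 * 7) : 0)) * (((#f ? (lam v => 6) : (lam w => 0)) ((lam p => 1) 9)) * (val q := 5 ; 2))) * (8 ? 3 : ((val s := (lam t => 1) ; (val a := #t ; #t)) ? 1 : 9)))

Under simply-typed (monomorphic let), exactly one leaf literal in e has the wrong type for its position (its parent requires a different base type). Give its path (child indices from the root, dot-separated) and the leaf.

Answer: 1.0 : 8

Working:
\x._ : a -> Int
  unify a -> Int ~ Bool -> b
  unify a ~ Bool
  unify Int ~ b
_ _ : Int
  unify Int ~ Int
  unify Bool ~ Bool
  unify Int ~ Int
  unify Int ~ Int
  unify Bool ~ Bool
\z._ : c -> Int
let y : c -> Int
  unify Bool ~ Bool
  unify Int ~ Int
let u : Bool
  unify Bool ~ Bool
  unify Int ~ Int
  unify Int ~ Int
  unify Int ~ Int
  unify Int ~ Int
  unify Int ~ Int
  unify Bool ~ Bool
\v._ : d -> Int
\w._ : e -> Int
  unify d -> Int ~ e -> Int
  unify d ~ e
  unify Int ~ Int
\p._ : f -> Int
  unify f -> Int ~ Int -> g
  unify f ~ Int
  unify Int ~ g
_ _ : Int
  unify e -> Int ~ Int -> h
  unify e ~ Int
  unify Int ~ h
_ _ : Int
  unify Int ~ Int
let q : Int
  unify Int ~ Int
  unify Int ~ Int
  unify Int ~ Int
  unify Int ~ Bool
  FAIL: mismatch Int ~ Bool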